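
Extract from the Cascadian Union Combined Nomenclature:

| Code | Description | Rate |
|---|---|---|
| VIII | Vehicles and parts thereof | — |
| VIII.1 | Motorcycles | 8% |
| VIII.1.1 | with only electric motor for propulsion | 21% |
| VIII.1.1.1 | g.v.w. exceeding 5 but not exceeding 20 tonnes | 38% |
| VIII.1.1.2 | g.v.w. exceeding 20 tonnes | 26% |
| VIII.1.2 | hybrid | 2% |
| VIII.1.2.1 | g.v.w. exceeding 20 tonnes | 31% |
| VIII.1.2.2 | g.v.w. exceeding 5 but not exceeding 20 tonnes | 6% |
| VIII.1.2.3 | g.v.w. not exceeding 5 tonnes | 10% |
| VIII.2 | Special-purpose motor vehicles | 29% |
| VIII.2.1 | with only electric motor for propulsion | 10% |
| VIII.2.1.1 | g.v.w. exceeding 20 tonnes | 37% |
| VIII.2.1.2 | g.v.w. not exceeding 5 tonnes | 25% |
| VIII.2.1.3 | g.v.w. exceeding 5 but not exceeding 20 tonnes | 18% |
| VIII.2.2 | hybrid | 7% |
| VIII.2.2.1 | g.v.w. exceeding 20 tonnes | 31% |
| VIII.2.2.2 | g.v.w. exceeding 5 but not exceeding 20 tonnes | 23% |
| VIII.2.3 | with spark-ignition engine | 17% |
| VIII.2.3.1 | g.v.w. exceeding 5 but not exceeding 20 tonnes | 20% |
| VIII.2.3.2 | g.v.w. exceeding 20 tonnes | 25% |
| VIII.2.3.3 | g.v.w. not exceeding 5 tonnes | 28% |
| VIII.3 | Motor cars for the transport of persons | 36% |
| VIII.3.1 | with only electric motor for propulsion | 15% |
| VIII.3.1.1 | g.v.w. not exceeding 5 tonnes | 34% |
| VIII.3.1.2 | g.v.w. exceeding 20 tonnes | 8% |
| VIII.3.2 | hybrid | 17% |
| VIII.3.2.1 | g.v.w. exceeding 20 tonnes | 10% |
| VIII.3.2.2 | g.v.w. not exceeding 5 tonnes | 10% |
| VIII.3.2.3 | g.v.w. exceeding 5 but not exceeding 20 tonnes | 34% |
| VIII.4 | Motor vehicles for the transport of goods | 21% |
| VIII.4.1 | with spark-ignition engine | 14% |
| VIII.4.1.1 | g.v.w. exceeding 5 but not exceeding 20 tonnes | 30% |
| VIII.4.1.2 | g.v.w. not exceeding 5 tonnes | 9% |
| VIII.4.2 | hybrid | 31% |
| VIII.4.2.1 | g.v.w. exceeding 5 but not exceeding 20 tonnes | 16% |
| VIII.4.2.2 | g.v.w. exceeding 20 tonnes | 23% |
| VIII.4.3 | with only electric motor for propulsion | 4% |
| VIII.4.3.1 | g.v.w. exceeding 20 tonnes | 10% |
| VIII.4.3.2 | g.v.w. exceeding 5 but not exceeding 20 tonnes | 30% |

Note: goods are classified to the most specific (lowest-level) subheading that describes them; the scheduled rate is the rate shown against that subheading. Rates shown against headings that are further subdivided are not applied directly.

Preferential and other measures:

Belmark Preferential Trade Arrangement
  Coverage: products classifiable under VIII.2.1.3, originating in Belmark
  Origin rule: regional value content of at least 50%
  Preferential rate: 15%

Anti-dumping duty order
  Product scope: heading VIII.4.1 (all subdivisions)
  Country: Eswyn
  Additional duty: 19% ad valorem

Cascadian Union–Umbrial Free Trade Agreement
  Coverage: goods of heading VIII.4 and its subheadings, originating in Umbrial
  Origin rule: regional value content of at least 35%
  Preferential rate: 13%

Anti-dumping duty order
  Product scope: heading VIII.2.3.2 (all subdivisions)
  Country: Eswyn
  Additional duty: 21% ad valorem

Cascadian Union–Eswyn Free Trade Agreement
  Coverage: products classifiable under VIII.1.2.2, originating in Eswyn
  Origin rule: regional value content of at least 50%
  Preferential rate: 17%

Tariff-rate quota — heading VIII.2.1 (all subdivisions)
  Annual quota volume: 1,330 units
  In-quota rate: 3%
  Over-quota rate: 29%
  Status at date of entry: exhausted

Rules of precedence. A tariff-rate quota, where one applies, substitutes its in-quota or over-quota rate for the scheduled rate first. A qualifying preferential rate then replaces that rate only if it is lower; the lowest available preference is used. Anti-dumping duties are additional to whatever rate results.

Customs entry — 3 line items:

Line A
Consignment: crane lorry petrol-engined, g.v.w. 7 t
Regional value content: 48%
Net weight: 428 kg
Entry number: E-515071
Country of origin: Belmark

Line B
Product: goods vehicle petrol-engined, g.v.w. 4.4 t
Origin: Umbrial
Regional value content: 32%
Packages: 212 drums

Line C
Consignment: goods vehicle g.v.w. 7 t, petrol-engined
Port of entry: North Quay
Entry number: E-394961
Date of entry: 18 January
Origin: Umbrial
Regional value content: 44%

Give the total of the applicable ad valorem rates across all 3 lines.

Line A: crane lorry → VIII.2; petrol-engined → VIII.2.3; g.v.w. 7 t → VIII.2.3.1. Scheduled 20%. Belmark agreement on VIII.2.1.3: VIII.2.3.1 not covered. → 20%.
Line B: goods vehicle → VIII.4; petrol-engined → VIII.4.1; g.v.w. 4.4 t → VIII.4.1.2. Scheduled 9%. Umbrial agreement on VIII.4: RVC < 35%. → 9%.
Line C: goods vehicle → VIII.4; petrol-engined → VIII.4.1; g.v.w. 7 t → VIII.4.1.1. Scheduled 30%. Umbrial agreement on VIII.4: RVC ≥ 35% → 13% available; preferential 13%. → 13%.
Sum: 20% + 9% + 13% = 42%.

42%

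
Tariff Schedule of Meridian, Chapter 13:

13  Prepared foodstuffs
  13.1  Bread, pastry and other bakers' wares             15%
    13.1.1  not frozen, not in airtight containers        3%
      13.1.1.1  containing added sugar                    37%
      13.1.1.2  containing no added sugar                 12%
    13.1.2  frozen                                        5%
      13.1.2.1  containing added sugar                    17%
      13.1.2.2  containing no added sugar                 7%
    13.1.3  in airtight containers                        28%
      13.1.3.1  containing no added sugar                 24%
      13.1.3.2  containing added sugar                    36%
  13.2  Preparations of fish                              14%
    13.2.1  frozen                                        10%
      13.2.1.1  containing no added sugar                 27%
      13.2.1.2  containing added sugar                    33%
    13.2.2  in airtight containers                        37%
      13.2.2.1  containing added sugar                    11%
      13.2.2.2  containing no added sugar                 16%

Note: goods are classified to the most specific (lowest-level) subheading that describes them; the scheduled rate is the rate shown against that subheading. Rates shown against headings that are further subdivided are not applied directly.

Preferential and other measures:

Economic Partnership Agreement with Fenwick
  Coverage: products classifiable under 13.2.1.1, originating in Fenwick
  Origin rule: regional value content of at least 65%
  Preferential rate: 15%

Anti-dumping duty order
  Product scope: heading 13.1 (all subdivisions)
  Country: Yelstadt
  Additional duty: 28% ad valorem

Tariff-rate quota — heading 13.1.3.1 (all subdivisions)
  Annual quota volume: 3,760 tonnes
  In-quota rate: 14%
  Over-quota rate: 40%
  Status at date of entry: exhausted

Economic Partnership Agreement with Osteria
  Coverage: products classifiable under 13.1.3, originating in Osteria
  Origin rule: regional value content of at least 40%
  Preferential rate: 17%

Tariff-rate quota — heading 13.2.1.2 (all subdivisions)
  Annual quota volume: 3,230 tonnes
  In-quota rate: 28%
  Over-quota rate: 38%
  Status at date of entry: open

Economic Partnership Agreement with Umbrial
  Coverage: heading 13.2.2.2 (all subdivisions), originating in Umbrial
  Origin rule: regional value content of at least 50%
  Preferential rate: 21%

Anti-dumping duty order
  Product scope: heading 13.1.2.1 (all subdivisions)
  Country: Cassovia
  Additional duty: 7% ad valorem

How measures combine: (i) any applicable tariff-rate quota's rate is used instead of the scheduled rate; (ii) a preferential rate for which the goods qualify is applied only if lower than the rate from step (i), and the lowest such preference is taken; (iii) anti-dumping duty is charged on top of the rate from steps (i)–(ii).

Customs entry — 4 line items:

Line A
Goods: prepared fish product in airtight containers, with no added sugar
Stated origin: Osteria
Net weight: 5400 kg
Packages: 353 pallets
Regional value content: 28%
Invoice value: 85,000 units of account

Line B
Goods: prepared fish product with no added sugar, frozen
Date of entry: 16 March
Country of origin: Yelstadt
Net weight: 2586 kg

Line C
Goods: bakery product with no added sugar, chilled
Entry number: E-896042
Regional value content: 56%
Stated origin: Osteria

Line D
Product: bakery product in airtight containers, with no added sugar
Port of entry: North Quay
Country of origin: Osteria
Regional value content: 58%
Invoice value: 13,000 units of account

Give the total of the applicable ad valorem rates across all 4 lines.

Line A: prepared fish product → 13.2; in airtight containers → 13.2.2; with no added sugar → 13.2.2.2. Scheduled 16%. Osteria agreement on 13.1.3: 13.2.2.2 not covered. → 16%.
Line B: prepared fish product → 13.2; frozen → 13.2.1; with no added sugar → 13.2.1.1. Scheduled 27%. No special measure applies. → 27%.
Line C: bakery product → 13.1; chilled → 13.1.1; with no added sugar → 13.1.1.2. Scheduled 12%. Osteria agreement on 13.1.3: 13.1.1.2 not covered. → 12%.
Line D: bakery product → 13.1; in airtight containers → 13.1.3; with no added sugar → 13.1.3.1. Scheduled 24%. quota on 13.1.3.1 exhausted → over-quota 40%; Osteria agreement on 13.1.3: RVC ≥ 40% → 17% available; preferential 17%. → 17%.
Sum: 16% + 27% + 12% + 17% = 72%.

72%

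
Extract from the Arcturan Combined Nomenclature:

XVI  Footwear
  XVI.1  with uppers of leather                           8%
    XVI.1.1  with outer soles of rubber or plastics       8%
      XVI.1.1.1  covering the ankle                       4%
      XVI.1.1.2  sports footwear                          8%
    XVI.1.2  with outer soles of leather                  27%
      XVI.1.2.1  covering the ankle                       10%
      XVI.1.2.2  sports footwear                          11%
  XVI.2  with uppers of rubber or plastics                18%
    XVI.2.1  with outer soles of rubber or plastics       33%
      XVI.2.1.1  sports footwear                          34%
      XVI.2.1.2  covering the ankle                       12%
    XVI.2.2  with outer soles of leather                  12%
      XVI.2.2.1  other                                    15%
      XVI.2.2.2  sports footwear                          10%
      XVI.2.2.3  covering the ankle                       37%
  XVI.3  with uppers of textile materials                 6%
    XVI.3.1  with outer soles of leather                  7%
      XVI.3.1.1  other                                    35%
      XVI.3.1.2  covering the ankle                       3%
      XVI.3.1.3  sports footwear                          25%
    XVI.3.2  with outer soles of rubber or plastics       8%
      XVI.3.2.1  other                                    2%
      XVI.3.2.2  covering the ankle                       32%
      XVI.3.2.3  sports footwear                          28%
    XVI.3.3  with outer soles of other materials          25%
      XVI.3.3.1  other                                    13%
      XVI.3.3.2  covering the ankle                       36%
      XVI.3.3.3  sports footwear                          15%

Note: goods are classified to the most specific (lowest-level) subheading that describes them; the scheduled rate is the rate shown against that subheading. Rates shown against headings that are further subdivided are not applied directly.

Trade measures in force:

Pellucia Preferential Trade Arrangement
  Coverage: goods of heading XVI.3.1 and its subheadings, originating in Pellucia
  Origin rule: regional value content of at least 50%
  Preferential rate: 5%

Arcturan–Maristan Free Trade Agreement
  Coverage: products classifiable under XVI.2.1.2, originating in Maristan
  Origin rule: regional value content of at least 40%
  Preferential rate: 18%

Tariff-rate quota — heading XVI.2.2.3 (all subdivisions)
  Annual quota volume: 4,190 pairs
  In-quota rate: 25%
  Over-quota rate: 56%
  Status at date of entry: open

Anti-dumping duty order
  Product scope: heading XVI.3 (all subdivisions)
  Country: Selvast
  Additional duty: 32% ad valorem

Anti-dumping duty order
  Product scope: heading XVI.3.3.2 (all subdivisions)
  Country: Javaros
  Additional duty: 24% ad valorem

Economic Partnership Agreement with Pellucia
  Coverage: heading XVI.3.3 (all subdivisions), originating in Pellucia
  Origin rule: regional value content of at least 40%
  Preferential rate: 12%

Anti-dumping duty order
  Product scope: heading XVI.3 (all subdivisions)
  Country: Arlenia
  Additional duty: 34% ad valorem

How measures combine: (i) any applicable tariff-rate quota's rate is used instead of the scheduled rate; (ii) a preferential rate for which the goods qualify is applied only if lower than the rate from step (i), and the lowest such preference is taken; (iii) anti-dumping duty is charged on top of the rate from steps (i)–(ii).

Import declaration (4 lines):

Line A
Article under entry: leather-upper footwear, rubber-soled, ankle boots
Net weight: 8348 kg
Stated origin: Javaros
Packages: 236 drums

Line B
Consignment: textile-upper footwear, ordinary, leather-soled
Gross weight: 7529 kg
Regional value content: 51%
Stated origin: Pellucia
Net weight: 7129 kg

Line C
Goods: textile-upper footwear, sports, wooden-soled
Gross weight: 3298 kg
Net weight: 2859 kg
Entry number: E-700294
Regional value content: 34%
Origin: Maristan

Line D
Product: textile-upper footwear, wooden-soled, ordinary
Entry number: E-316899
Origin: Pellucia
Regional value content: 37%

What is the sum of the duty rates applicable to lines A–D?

Line A: leather-upper → XVI.1; rubber-soled → XVI.1.1; ankle boots → XVI.1.1.1. Scheduled 4%. No special measure applies. → 4%.
Line B: textile-upper → XVI.3; leather-soled → XVI.3.1; ordinary → XVI.3.1.1. Scheduled 35%. Pellucia agreement on XVI.3.1: RVC ≥ 50% → 5% available; Pellucia agreement on XVI.3.3: XVI.3.1.1 not covered; preferential 5%. → 5%.
Line C: textile-upper → XVI.3; wooden-soled → XVI.3.3; sports → XVI.3.3.3. Scheduled 15%. Maristan agreement on XVI.2.1.2: XVI.3.3.3 not covered. → 15%.
Line D: textile-upper → XVI.3; wooden-soled → XVI.3.3; ordinary → XVI.3.3.1. Scheduled 13%. Pellucia agreement on XVI.3.1: XVI.3.3.1 not covered; Pellucia agreement on XVI.3.3: RVC < 40%. → 13%.
Sum: 4% + 5% + 15% + 13% = 37%.

37%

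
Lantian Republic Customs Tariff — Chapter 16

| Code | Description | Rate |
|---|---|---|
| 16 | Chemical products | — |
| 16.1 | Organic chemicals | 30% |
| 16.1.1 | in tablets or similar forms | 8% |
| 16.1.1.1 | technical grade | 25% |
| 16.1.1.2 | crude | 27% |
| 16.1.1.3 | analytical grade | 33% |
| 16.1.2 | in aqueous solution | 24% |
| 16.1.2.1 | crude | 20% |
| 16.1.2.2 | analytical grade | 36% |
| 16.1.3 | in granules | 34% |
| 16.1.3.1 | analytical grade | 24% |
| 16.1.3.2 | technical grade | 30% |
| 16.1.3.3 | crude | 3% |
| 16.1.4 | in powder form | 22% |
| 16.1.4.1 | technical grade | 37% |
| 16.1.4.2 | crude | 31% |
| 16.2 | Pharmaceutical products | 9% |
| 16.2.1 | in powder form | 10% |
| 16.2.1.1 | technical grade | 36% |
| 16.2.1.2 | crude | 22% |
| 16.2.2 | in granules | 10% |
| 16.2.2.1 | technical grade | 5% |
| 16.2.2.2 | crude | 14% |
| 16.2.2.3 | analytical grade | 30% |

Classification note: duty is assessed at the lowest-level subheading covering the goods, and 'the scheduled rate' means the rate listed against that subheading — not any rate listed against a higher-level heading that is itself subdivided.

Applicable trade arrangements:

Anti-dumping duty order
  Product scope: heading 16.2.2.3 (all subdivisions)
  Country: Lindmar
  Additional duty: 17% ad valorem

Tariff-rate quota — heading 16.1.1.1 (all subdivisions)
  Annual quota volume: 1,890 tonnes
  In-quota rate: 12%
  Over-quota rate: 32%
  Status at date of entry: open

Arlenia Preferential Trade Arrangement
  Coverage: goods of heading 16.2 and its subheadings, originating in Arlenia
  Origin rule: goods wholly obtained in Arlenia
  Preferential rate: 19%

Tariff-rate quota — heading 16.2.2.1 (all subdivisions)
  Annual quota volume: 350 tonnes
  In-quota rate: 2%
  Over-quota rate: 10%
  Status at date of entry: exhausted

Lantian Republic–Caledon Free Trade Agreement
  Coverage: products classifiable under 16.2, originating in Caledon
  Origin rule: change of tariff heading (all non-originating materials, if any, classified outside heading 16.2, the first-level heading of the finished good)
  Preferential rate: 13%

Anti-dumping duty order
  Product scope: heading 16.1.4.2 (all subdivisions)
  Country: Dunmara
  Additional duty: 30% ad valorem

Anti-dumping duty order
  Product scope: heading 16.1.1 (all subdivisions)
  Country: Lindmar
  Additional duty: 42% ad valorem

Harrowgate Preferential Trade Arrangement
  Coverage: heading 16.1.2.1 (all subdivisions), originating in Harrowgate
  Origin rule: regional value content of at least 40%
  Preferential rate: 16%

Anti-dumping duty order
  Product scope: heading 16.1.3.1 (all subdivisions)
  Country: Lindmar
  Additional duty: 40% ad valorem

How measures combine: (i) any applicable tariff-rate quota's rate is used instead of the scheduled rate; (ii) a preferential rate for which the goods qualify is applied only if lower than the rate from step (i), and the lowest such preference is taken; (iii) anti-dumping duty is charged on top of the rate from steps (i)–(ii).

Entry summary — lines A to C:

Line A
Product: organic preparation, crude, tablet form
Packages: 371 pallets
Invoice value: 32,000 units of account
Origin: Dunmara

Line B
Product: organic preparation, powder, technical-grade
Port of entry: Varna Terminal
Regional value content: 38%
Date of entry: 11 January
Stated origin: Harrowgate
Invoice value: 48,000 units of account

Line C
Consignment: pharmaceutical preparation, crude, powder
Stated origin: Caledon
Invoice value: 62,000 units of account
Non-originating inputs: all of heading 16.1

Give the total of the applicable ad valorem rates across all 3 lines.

77%

Line A: organic → 16.1; tablet form → 16.1.1; crude → 16.1.1.2. Scheduled 27%. No special measure applies. → 27%.
Line B: organic → 16.1; powder → 16.1.4; technical-grade → 16.1.4.1. Scheduled 37%. Harrowgate agreement on 16.1.2.1: 16.1.4.1 not covered. → 37%.
Line C: pharmaceutical → 16.2; powder → 16.2.1; crude → 16.2.1.2. Scheduled 22%. Caledon agreement on 16.2: CTH met → 13% available; preferential 13%. → 13%.
Sum: 27% + 37% + 13% = 77%.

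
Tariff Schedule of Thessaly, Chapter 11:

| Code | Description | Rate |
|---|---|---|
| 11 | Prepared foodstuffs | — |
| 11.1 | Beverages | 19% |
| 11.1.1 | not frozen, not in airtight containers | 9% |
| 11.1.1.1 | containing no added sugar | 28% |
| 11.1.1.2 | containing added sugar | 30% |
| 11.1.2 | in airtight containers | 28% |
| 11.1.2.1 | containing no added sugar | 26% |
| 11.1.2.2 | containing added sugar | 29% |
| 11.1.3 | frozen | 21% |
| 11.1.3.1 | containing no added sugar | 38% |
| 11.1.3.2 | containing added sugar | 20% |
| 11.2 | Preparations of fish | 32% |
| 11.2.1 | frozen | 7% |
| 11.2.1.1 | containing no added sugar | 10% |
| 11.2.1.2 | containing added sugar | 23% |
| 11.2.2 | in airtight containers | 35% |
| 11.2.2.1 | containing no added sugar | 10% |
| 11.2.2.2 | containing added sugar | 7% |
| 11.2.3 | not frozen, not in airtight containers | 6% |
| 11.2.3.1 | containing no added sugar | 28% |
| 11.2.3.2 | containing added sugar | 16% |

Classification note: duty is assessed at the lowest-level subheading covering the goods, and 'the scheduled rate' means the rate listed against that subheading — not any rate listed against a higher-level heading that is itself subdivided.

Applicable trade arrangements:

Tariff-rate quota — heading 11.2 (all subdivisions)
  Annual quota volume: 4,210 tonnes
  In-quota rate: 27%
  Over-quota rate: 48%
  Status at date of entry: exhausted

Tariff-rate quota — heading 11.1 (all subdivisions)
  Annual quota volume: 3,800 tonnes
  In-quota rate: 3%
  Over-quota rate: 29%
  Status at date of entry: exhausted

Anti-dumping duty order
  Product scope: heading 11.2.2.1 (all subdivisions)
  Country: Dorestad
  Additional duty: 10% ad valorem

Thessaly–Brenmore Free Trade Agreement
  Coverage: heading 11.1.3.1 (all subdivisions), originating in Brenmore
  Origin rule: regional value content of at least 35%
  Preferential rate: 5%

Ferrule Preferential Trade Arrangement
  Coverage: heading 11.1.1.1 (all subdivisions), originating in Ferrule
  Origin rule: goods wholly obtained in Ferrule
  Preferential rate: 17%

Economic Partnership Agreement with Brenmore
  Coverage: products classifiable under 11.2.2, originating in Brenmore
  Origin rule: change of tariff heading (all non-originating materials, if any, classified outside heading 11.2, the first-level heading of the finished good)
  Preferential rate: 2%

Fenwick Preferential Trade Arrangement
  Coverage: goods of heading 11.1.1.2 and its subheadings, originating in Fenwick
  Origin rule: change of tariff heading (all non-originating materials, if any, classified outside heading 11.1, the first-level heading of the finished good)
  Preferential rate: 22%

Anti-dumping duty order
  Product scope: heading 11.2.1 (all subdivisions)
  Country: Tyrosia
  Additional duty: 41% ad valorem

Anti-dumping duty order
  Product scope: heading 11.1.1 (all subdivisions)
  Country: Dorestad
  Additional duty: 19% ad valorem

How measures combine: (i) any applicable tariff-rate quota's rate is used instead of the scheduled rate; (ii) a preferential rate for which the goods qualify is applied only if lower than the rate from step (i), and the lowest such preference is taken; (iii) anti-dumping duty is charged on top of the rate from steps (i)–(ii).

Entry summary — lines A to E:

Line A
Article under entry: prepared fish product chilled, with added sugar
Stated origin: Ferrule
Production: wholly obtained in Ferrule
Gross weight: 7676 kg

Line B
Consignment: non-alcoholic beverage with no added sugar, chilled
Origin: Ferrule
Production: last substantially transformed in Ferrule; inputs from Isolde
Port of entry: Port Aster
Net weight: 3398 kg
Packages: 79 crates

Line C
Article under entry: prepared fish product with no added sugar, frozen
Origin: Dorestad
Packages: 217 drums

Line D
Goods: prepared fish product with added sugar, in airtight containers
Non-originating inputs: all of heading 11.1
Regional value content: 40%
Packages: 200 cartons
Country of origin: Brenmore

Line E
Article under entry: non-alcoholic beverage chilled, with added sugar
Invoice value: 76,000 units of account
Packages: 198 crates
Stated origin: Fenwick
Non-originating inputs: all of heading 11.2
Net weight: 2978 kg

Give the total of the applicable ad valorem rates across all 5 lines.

149%

Line A: prepared fish product → 11.2; chilled → 11.2.3; with added sugar → 11.2.3.2. Scheduled 16%. quota on 11.2 exhausted → over-quota 48%; Ferrule agreement on 11.1.1.1: 11.2.3.2 not covered. → 48%.
Line B: non-alcoholic beverage → 11.1; chilled → 11.1.1; with no added sugar → 11.1.1.1. Scheduled 28%. quota on 11.1 exhausted → over-quota 29%; Ferrule agreement on 11.1.1.1: not wholly obtained. → 29%.
Line C: prepared fish product → 11.2; frozen → 11.2.1; with no added sugar → 11.2.1.1. Scheduled 10%. quota on 11.2 exhausted → over-quota 48%. → 48%.
Line D: prepared fish product → 11.2; in airtight containers → 11.2.2; with added sugar → 11.2.2.2. Scheduled 7%. quota on 11.2 exhausted → over-quota 48%; Brenmore agreement on 11.1.3.1: 11.2.2.2 not covered; Brenmore agreement on 11.2.2: CTH met → 2% available; preferential 2%. → 2%.
Line E: non-alcoholic beverage → 11.1; chilled → 11.1.1; with added sugar → 11.1.1.2. Scheduled 30%. quota on 11.1 exhausted → over-quota 29%; Fenwick agreement on 11.1.1.2: CTH met → 22% available; preferential 22%. → 22%.
Sum: 48% + 29% + 48% + 2% + 22% = 149%.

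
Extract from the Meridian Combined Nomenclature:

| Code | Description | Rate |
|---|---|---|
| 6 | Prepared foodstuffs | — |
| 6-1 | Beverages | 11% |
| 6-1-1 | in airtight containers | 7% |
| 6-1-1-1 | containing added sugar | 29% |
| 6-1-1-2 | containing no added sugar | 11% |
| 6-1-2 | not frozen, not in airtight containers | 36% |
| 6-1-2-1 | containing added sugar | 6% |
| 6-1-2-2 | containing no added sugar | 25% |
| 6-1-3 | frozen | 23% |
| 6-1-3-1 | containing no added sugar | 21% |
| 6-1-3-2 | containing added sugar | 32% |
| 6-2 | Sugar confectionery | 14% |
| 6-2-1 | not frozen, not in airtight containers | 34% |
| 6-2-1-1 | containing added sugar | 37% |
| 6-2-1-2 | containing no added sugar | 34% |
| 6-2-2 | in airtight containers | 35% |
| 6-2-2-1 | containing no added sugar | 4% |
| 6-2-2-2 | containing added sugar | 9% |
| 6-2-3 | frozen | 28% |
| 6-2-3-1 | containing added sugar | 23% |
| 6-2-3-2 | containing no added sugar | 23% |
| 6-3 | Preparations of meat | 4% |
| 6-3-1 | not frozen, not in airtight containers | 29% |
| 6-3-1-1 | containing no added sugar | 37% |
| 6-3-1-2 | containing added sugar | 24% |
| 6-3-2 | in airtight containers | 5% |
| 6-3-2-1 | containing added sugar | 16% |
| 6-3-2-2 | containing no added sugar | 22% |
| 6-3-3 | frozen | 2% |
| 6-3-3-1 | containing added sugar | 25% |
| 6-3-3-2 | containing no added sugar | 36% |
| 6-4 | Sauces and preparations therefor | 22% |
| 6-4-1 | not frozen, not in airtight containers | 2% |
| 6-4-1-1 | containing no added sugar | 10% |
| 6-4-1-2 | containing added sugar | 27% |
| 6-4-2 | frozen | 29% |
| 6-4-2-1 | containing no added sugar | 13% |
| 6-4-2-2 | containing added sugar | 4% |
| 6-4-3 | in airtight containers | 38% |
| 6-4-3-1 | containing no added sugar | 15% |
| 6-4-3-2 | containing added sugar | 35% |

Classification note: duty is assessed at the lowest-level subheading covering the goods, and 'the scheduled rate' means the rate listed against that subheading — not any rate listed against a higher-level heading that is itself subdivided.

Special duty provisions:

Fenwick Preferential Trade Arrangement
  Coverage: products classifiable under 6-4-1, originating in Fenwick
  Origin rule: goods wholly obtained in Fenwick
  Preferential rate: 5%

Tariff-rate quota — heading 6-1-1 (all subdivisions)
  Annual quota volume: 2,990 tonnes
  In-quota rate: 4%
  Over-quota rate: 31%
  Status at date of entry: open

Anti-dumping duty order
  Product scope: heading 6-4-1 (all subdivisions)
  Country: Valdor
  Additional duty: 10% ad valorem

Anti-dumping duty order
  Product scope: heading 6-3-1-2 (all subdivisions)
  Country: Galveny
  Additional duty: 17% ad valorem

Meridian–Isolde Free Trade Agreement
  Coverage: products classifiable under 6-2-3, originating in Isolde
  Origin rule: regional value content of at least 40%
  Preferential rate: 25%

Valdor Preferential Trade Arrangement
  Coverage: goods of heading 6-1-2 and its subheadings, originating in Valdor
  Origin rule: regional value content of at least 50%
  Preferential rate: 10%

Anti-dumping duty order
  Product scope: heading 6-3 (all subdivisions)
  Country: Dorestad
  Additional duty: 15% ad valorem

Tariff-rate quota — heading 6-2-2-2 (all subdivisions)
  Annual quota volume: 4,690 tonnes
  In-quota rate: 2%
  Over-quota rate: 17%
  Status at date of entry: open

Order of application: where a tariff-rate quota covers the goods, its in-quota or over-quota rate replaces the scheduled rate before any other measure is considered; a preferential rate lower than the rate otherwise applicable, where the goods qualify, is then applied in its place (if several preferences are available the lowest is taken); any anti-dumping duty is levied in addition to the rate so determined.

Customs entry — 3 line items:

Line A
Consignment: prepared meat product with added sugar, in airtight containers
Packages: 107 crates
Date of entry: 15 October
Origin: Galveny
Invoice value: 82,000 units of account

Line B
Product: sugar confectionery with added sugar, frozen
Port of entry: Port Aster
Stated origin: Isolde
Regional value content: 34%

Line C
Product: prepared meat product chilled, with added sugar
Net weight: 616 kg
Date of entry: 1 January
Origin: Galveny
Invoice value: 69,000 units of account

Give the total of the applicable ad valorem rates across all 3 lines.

Line A: prepared meat product → 6-3; in airtight containers → 6-3-2; with added sugar → 6-3-2-1. Scheduled 16%. No special measure applies. → 16%.
Line B: sugar confectionery → 6-2; frozen → 6-2-3; with added sugar → 6-2-3-1. Scheduled 23%. Isolde agreement on 6-2-3: RVC < 40%. → 23%.
Line C: prepared meat product → 6-3; chilled → 6-3-1; with added sugar → 6-3-1-2. Scheduled 24%. anti-dumping (Galveny, 6-3-1-2): +17%; total 24% + 17% = 41%. → 41%.
Sum: 16% + 23% + 41% = 80%.

80%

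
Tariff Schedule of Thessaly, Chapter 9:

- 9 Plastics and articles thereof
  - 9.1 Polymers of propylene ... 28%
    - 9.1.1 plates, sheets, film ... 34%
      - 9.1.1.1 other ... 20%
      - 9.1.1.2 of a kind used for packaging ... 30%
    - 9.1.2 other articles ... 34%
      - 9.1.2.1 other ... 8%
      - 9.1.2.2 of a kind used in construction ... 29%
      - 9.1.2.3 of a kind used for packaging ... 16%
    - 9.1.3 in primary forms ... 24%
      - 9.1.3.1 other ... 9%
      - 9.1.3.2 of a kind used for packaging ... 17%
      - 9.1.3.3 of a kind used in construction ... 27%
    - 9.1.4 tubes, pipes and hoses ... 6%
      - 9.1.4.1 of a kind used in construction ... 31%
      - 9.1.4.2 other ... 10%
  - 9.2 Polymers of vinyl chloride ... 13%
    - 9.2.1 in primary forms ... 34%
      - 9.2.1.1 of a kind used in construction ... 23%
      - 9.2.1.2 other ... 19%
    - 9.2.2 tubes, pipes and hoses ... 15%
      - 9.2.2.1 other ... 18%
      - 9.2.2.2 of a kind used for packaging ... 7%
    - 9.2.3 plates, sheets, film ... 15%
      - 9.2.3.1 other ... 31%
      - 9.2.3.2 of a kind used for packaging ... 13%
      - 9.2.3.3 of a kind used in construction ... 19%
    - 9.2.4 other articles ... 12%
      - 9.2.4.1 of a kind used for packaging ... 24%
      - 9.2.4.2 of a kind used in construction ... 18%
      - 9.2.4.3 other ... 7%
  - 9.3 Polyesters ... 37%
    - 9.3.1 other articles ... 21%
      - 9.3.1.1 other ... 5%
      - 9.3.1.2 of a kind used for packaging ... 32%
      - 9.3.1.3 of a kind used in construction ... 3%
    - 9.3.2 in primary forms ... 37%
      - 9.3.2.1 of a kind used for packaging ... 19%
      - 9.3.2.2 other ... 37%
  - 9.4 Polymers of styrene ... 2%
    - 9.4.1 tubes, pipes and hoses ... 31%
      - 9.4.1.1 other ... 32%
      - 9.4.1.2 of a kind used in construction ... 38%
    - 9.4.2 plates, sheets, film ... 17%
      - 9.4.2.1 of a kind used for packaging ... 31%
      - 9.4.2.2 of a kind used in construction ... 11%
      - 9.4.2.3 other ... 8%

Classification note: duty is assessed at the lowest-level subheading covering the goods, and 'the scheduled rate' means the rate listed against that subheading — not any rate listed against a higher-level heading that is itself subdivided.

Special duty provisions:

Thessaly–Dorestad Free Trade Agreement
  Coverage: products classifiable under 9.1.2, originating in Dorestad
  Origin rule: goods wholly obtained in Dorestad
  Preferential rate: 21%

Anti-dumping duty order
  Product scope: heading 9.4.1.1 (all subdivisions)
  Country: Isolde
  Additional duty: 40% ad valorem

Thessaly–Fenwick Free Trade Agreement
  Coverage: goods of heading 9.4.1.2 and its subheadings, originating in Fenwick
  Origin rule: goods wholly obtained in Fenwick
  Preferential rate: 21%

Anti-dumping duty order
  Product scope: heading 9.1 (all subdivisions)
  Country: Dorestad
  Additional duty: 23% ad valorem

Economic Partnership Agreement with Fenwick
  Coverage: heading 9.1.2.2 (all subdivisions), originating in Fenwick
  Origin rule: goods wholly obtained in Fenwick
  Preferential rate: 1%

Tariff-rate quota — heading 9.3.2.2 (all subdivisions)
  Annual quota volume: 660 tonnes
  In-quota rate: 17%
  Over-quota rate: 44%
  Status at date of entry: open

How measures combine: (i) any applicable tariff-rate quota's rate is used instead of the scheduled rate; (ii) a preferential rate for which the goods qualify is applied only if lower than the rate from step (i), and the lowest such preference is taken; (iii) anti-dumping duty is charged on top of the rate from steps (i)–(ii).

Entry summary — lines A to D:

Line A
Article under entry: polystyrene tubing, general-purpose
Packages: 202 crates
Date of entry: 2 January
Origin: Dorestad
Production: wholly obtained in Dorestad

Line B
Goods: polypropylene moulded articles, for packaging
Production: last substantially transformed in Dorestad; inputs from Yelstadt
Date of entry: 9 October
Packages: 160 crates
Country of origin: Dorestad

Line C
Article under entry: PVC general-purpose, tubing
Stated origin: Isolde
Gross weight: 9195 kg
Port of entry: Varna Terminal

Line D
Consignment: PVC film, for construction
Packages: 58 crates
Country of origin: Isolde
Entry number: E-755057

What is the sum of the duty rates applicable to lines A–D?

Line A: polystyrene → 9.4; tubing → 9.4.1; general-purpose → 9.4.1.1. Scheduled 32%. Dorestad agreement on 9.1.2: 9.4.1.1 not covered. → 32%.
Line B: polypropylene → 9.1; moulded articles → 9.1.2; for packaging → 9.1.2.3. Scheduled 16%. Dorestad agreement on 9.1.2: not wholly obtained; anti-dumping (Dorestad, 9.1): +23%; total 16% + 23% = 39%. → 39%.
Line C: PVC → 9.2; tubing → 9.2.2; general-purpose → 9.2.2.1. Scheduled 18%. No special measure applies. → 18%.
Line D: PVC → 9.2; film → 9.2.3; for construction → 9.2.3.3. Scheduled 19%. No special measure applies. → 19%.
Sum: 32% + 39% + 18% + 19% = 108%.

108%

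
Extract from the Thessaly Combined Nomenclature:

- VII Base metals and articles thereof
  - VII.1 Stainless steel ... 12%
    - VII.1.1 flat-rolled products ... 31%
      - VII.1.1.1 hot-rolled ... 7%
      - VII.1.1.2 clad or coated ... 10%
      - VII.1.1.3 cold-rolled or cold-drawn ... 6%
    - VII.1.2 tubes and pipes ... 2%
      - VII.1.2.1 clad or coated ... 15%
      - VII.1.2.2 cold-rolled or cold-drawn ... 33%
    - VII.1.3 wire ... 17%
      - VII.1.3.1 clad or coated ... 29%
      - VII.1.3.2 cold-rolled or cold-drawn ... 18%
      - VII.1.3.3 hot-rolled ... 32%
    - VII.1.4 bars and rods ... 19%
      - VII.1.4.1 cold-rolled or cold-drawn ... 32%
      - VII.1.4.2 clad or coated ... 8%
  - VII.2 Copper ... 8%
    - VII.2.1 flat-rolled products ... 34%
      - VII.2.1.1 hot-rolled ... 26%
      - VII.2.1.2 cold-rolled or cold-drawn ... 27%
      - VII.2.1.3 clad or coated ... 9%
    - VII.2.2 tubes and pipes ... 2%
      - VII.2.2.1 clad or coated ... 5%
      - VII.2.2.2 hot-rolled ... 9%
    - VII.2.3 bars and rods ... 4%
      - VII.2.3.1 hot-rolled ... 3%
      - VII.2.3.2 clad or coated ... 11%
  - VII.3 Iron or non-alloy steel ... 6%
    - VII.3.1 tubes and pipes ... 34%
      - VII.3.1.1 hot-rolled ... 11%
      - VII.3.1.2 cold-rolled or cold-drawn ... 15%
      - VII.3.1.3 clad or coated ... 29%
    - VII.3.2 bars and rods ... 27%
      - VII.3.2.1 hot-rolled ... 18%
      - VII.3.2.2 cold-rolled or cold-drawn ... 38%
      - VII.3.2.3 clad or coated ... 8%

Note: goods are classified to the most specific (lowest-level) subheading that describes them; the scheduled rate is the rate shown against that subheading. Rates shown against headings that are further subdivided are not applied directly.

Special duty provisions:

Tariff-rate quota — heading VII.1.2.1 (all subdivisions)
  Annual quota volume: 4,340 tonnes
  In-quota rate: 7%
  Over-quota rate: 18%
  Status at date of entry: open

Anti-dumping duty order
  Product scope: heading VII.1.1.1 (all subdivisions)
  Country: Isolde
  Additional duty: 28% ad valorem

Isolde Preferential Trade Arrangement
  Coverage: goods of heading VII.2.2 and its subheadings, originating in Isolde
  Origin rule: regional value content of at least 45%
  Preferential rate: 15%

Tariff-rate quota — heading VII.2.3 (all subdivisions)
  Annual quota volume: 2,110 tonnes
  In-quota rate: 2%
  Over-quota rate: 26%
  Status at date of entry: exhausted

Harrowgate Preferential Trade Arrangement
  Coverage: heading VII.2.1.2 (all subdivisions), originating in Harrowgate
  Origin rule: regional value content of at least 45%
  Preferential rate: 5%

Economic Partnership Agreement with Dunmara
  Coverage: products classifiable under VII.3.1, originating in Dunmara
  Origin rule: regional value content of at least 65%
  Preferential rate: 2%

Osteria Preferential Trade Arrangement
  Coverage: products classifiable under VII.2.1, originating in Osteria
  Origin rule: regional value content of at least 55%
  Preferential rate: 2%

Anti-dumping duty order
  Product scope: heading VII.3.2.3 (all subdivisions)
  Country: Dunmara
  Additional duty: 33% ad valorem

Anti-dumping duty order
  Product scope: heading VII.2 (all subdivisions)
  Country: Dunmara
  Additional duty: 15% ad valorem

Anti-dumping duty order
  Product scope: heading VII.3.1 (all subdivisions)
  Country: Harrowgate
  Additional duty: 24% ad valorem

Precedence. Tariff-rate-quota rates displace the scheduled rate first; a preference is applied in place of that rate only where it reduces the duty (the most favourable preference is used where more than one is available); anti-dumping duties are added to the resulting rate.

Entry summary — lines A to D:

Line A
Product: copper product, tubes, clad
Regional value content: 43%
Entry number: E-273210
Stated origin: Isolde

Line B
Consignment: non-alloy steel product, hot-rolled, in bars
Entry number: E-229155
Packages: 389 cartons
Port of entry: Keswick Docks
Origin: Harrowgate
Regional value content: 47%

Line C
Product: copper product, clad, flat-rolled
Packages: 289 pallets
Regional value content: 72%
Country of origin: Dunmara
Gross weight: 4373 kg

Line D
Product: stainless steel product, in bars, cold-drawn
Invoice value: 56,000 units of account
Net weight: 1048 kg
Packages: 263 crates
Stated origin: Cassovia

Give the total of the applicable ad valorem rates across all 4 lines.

Line A: copper → VII.2; tubes → VII.2.2; clad → VII.2.2.1. Scheduled 5%. Isolde agreement on VII.2.2: RVC < 45%. → 5%.
Line B: non-alloy steel → VII.3; in bars → VII.3.2; hot-rolled → VII.3.2.1. Scheduled 18%. Harrowgate agreement on VII.2.1.2: VII.3.2.1 not covered. → 18%.
Line C: copper → VII.2; flat-rolled → VII.2.1; clad → VII.2.1.3. Scheduled 9%. Dunmara agreement on VII.3.1: VII.2.1.3 not covered; anti-dumping (Dunmara, VII.2): +15%; total 9% + 15% = 24%. → 24%.
Line D: stainless steel → VII.1; in bars → VII.1.4; cold-drawn → VII.1.4.1. Scheduled 32%. No special measure applies. → 32%.
Sum: 5% + 18% + 24% + 32% = 79%.

79%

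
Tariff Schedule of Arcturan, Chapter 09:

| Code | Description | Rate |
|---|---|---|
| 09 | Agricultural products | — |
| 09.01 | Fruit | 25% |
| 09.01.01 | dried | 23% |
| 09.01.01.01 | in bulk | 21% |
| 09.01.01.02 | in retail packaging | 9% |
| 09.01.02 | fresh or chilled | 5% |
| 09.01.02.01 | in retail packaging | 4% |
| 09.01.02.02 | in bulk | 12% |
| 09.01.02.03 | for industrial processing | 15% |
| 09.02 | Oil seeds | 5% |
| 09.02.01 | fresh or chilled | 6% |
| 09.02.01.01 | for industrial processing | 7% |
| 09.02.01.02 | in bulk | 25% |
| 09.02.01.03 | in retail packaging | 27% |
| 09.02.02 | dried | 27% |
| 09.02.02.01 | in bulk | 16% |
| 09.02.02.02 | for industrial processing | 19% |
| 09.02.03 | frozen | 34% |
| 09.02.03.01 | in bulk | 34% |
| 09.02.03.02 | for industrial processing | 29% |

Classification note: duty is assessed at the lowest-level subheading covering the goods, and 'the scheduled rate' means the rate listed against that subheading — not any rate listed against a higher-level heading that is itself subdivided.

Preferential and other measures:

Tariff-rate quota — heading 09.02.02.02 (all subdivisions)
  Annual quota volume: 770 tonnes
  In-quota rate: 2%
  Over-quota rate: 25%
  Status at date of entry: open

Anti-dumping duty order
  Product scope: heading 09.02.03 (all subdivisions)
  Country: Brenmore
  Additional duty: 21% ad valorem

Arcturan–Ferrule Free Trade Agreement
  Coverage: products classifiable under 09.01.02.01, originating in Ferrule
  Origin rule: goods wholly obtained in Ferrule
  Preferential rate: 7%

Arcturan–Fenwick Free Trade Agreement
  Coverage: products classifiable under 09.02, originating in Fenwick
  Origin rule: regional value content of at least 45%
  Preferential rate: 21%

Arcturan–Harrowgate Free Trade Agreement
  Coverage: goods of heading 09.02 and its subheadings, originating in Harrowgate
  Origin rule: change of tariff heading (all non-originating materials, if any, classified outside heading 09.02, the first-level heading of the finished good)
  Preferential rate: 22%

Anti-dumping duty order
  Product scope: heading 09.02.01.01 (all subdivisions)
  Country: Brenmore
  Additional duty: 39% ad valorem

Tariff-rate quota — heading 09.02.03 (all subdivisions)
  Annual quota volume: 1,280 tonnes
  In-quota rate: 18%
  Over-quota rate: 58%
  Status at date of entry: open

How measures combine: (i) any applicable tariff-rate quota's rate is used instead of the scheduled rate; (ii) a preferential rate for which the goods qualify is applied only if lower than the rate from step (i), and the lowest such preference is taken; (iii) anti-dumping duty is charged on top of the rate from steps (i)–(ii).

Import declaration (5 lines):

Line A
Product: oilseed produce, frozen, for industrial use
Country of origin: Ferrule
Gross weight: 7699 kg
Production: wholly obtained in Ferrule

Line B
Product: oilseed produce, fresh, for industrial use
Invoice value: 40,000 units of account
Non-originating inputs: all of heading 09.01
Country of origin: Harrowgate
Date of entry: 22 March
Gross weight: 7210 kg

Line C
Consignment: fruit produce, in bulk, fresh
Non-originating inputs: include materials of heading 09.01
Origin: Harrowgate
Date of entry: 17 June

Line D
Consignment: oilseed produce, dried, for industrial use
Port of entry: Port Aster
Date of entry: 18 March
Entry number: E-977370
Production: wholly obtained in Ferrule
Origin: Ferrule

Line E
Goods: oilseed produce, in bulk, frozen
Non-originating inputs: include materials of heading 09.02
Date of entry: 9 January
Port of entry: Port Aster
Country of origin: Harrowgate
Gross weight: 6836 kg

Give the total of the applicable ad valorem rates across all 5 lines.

Line A: oilseed → 09.02; frozen → 09.02.03; for industrial use → 09.02.03.02. Scheduled 29%. quota on 09.02.03 open → in-quota 18%; Ferrule agreement on 09.01.02.01: 09.02.03.02 not covered. → 18%.
Line B: oilseed → 09.02; fresh → 09.02.01; for industrial use → 09.02.01.01. Scheduled 7%. Harrowgate agreement on 09.02: CTH met → 22% available; preference 22% not lower than 7% → no reduction. → 7%.
Line C: fruit → 09.01; fresh → 09.01.02; in bulk → 09.01.02.02. Scheduled 12%. Harrowgate agreement on 09.02: 09.01.02.02 not covered. → 12%.
Line D: oilseed → 09.02; dried → 09.02.02; for industrial use → 09.02.02.02. Scheduled 19%. quota on 09.02.02.02 open → in-quota 2%; Ferrule agreement on 09.01.02.01: 09.02.02.02 not covered. → 2%.
Line E: oilseed → 09.02; frozen → 09.02.03; in bulk → 09.02.03.01. Scheduled 34%. quota on 09.02.03 open → in-quota 18%; Harrowgate agreement on 09.02: CTH not met. → 18%.
Sum: 18% + 7% + 12% + 2% + 18% = 57%.

57%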